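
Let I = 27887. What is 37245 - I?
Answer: 9358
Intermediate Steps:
37245 - I = 37245 - 1*27887 = 37245 - 27887 = 9358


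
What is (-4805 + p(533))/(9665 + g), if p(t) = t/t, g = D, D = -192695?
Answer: 2402/91515 ≈ 0.026247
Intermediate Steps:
g = -192695
p(t) = 1
(-4805 + p(533))/(9665 + g) = (-4805 + 1)/(9665 - 192695) = -4804/(-183030) = -4804*(-1/183030) = 2402/91515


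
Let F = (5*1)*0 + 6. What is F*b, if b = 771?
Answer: 4626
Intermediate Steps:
F = 6 (F = 5*0 + 6 = 0 + 6 = 6)
F*b = 6*771 = 4626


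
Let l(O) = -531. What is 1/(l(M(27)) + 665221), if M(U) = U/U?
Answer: 1/664690 ≈ 1.5045e-6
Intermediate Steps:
M(U) = 1
1/(l(M(27)) + 665221) = 1/(-531 + 665221) = 1/664690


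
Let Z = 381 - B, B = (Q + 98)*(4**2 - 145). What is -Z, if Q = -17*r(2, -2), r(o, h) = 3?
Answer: -6444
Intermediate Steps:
Q = -51 (Q = -17*3 = -51)
B = -6063 (B = (-51 + 98)*(4**2 - 145) = 47*(16 - 145) = 47*(-129) = -6063)
Z = 6444 (Z = 381 - 1*(-6063) = 381 + 6063 = 6444)
-Z = -1*6444 = -6444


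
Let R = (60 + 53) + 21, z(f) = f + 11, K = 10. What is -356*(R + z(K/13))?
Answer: -674620/13 ≈ -51894.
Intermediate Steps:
z(f) = 11 + f
R = 134 (R = 113 + 21 = 134)
-356*(R + z(K/13)) = -356*(134 + (11 + 10/13)) = -356*(134 + 153/13) = -356*1895/13 = -674620/13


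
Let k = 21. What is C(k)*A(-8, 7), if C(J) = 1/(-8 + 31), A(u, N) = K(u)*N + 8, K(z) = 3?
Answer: 29/23 ≈ 1.2609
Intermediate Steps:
A(u, N) = 8 + 3*N (A(u, N) = 3*N + 8 = 8 + 3*N)
C(J) = 1/23
C(k)*A(-8, 7) = (8 + 3*7)/23 = (8 + 21)/23 = (1/23)*29 = 29/23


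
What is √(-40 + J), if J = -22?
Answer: I*√62 ≈ 7.874*I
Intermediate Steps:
√(-40 + J) = √(-40 - 22) = √(-62) = I*√62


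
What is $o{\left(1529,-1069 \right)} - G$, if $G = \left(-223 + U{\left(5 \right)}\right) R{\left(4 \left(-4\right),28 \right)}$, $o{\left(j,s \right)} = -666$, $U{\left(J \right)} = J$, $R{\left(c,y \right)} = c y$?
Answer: $-98330$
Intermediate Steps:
$G = 97664$ ($G = \left(-223 + 5\right) 4 \left(-4\right) 28 = - 218 \left(\left(-16\right) 28\right) = \left(-218\right) \left(-448\right) = 97664$)
$o{\left(1529,-1069 \right)} - G = -666 - 97664 = -98330$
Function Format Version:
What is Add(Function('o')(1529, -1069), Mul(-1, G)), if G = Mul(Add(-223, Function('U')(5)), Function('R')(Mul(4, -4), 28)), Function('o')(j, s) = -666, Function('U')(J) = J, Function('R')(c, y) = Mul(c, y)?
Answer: -98330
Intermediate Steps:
G = 97664 (G = Mul(Add(-223, 5), Mul(Mul(4, -4), 28)) = Mul(-218, Mul(-16, 28)) = Mul(-218, -448) = 97664)
Add(Function('o')(1529, -1069), Mul(-1, G)) = Add(-666, Mul(-1, 97664)) = Add(-666, -97664) = -98330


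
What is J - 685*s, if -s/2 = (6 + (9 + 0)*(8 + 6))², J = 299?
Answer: 23871179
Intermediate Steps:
s = -34848 (s = -2*(6 + (9 + 0)*(8 + 6))² = -2*(6 + 9*14)² = -2*(6 + 126)² = -2*132² = -2*17424 = -34848)
J - 685*s = 299 - 685*(-34848) = 299 + 23870880 = 23871179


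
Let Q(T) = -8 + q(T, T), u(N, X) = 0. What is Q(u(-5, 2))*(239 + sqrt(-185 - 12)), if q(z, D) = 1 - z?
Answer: -1673 - 7*I*sqrt(197) ≈ -1673.0 - 98.25*I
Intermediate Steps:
Q(T) = -7 - T (Q(T) = -8 + (1 - T) = -7 - T)
Q(u(-5, 2))*(239 + sqrt(-185 - 12)) = (-7 - 1*0)*(239 + sqrt(-185 - 12)) = (-7 + 0)*(239 + sqrt(-197)) = -7*(239 + I*sqrt(197)) = -1673 - 7*I*sqrt(197)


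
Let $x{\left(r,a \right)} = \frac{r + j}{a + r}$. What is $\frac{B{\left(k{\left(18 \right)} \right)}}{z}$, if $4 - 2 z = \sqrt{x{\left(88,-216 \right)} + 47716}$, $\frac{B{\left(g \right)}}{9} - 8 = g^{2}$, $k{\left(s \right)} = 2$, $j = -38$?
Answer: $- \frac{55296}{3052775} - \frac{5184 \sqrt{339311}}{3052775} \approx -1.0073$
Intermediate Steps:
$x{\left(r,a \right)} = \frac{-38 + r}{a + r}$ ($x{\left(r,a \right)} = \frac{r - 38}{a + r} = \frac{-38 + r}{a + r}$)
$B{\left(g \right)} = 72 + 9 g^{2}$
$z = 2 - \frac{3 \sqrt{339311}}{16}$ ($z = 2 - \frac{\sqrt{\frac{-38 + 88}{-216 + 88} + 47716}}{2} = 2 - \frac{\sqrt{\frac{1}{-128} \cdot 50 + 47716}}{2} = 2 - \frac{\sqrt{\left(- \frac{1}{128}\right) 50 + 47716}}{2} = 2 - \frac{\sqrt{- \frac{25}{64} + 47716}}{2} = 2 - \frac{\sqrt{\frac{3053799}{64}}}{2} = 2 - \frac{\frac{3}{8} \sqrt{339311}}{2} = 2 - \frac{3 \sqrt{339311}}{16} \approx -107.22$)
$\frac{B{\left(k{\left(18 \right)} \right)}}{z} = \frac{72 + 9 \cdot 2^{2}}{2 - \frac{3 \sqrt{339311}}{16}} = \frac{72 + 9 \cdot 4}{2 - \frac{3 \sqrt{339311}}{16}} = \frac{72 + 36}{2 - \frac{3 \sqrt{339311}}{16}} = \frac{108}{2 - \frac{3 \sqrt{339311}}{16}}$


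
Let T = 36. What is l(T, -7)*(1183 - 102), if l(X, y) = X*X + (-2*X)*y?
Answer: 1945800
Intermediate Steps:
l(X, y) = X² - 2*X*y
l(T, -7)*(1183 - 102) = (36*(36 - 2*(-7)))*(1183 - 102) = (36*(36 + 14))*1081 = (36*50)*1081 = 1800*1081 = 1945800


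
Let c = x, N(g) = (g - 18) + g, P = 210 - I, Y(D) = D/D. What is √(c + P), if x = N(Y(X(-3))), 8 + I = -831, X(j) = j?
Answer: √1033 ≈ 32.140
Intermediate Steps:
I = -839 (I = -8 - 831 = -839)
Y(D) = 1
P = 1049 (P = 210 - 1*(-839) = 210 + 839 = 1049)
N(g) = -18 + 2*g (N(g) = (-18 + g) + g = -18 + 2*g)
x = -16 (x = -18 + 2*1 = -18 + 2 = -16)
c = -16
√(c + P) = √(-16 + 1049) = √1033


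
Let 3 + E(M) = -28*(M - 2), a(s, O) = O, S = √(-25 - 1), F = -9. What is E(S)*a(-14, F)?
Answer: -477 + 252*I*√26 ≈ -477.0 + 1285.0*I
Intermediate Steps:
S = I*√26 (S = √(-26) = I*√26 ≈ 5.099*I)
E(M) = 53 - 28*M (E(M) = -3 - 28*(M - 2) = -3 - 28*(-2 + M) = -3 + (56 - 28*M) = 53 - 28*M)
E(S)*a(-14, F) = (53 - 28*I*√26)*(-9) = -477 + 252*I*√26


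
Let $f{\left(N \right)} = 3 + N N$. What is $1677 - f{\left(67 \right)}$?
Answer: $-2815$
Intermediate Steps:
$f{\left(N \right)} = 3 + N^{2}$
$1677 - f{\left(67 \right)} = 1677 - \left(3 + 67^{2}\right) = 1677 - \left(3 + 4489\right) = 1677 - 4492 = -2815$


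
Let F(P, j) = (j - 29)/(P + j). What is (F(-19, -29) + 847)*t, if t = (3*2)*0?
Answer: 0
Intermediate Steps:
F(P, j) = (-29 + j)/(P + j)
t = 0 (t = 6*0 = 0)
(F(-19, -29) + 847)*t = ((-29 - 29)/(-19 - 29) + 847)*0 = (-58/(-48) + 847)*0 = (-1/48*(-58) + 847)*0 = (29/24 + 847)*0 = (20357/24)*0 = 0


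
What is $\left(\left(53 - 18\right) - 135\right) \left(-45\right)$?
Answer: $4500$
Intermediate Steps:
$\left(\left(53 - 18\right) - 135\right) \left(-45\right) = \left(35 - 135\right) \left(-45\right) = \left(-100\right) \left(-45\right) = 4500$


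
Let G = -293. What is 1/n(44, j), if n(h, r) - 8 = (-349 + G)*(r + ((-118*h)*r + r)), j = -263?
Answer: -1/876310732 ≈ -1.1411e-9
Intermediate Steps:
n(h, r) = 8 - 1284*r + 75756*h*r (n(h, r) = 8 + (-349 - 293)*(r + ((-118*h)*r + r)) = 8 - 642*(r + (-118*h*r + r)) = 8 - 642*(r + (r - 118*h*r)) = 8 - 642*(2*r - 118*h*r) = 8 + (-1284*r + 75756*h*r) = 8 - 1284*r + 75756*h*r)
1/n(44, j) = 1/(8 - 1284*(-263) + 75756*44*(-263)) = 1/(8 + 337692 - 876648432) = 1/(-876310732) = -1/876310732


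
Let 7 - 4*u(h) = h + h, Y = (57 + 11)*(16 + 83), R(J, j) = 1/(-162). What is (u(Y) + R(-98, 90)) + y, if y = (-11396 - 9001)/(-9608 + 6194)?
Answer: -619119373/184356 ≈ -3358.3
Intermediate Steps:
R(J, j) = -1/162
Y = 6732 (Y = 68*99 = 6732)
u(h) = 7/4 - h/2 (u(h) = 7/4 - (h + h)/4 = 7/4 - h/2)
y = 6799/1138 (y = -20397/(-3414) = -20397*(-1/3414) = 6799/1138 ≈ 5.9745)
(u(Y) + R(-98, 90)) + y = ((7/4 - ½*6732) - 1/162) + 6799/1138 = ((7/4 - 3366) - 1/162) + 6799/1138 = (-13457/4 - 1/162) + 6799/1138 = -1090019/324 + 6799/1138 = -619119373/184356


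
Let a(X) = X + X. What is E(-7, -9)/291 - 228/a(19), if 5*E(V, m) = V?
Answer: -8737/1455 ≈ -6.0048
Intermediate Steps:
E(V, m) = V/5
a(X) = 2*X
E(-7, -9)/291 - 228/a(19) = ((1/5)*(-7))/291 - 228/(2*19) = -7/5*1/291 - 228/38 = -7/1455 - 228*1/38 = -7/1455 - 6 = -8737/1455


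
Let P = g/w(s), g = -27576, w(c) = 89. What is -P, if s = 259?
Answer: 27576/89 ≈ 309.84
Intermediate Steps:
P = -27576/89 ≈ -309.84
-P = -1*(-27576/89) = 27576/89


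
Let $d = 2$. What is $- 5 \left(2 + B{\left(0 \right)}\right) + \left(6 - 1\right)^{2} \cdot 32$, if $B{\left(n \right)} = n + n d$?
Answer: $790$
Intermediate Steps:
$B{\left(n \right)} = 3 n$ ($B{\left(n \right)} = n + n 2 = n + 2 n = 3 n$)
$- 5 \left(2 + B{\left(0 \right)}\right) + \left(6 - 1\right)^{2} \cdot 32 = - 5 \left(2 + 3 \cdot 0\right) + \left(6 - 1\right)^{2} \cdot 32 = - 5 \left(2 + 0\right) + 5^{2} \cdot 32 = \left(-5\right) 2 + 25 \cdot 32 = -10 + 800 = 790$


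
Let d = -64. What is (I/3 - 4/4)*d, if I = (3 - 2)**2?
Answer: 128/3 ≈ 42.667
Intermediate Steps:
I = 1 (I = 1**2 = 1)
(I/3 - 4/4)*d = (1/3 - 4/4)*(-64) = (1*(1/3) - 4*1/4)*(-64) = (1/3 - 1)*(-64) = -2/3*(-64) = 128/3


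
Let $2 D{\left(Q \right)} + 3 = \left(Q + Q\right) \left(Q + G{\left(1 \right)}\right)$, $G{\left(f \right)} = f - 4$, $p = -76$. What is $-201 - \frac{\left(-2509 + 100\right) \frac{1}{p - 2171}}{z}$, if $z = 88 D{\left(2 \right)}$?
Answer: $- \frac{4215299}{20972} \approx -201.0$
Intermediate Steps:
$G{\left(f \right)} = -4 + f$
$D{\left(Q \right)} = - \frac{3}{2} + Q \left(-3 + Q\right)$ ($D{\left(Q \right)} = - \frac{3}{2} + \frac{\left(Q + Q\right) \left(Q + \left(-4 + 1\right)\right)}{2} = - \frac{3}{2} + \frac{2 Q \left(Q - 3\right)}{2} = - \frac{3}{2} + \frac{2 Q \left(-3 + Q\right)}{2} = - \frac{3}{2} + Q \left(-3 + Q\right)$)
$z = -308$ ($z = 88 \left(- \frac{3}{2} + 2^{2} - 6\right) = 88 \left(- \frac{3}{2} + 4 - 6\right) = 88 \left(- \frac{7}{2}\right) = -308$)
$-201 - \frac{\left(-2509 + 100\right) \frac{1}{p - 2171}}{z} = -201 - \frac{\left(-2509 + 100\right) \frac{1}{-76 - 2171}}{-308} = -201 - - \frac{2409}{-2247} \left(- \frac{1}{308}\right) = -201 - \left(-2409\right) \left(- \frac{1}{2247}\right) \left(- \frac{1}{308}\right) = -201 - \frac{803}{749} \left(- \frac{1}{308}\right) = -201 - - \frac{73}{20972} = -201 + \frac{73}{20972} = - \frac{4215299}{20972}$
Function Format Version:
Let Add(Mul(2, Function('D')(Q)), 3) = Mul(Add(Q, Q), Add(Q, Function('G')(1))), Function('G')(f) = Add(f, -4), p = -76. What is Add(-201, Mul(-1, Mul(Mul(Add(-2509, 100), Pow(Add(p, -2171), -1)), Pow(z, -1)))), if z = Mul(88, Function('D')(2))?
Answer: Rational(-4215299, 20972) ≈ -201.00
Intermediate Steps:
Function('G')(f) = Add(-4, f)
Function('D')(Q) = Add(Rational(-3, 2), Mul(Q, Add(-3, Q))) (Function('D')(Q) = Add(Rational(-3, 2), Mul(Rational(1, 2), Mul(Add(Q, Q), Add(Q, Add(-4, 1))))) = Add(Rational(-3, 2), Mul(Rational(1, 2), Mul(Mul(2, Q), Add(Q, -3)))) = Add(Rational(-3, 2), Mul(Rational(1, 2), Mul(Mul(2, Q), Add(-3, Q)))) = Add(Rational(-3, 2), Mul(Rational(1, 2), Mul(2, Q, Add(-3, Q)))) = Add(Rational(-3, 2), Mul(Q, Add(-3, Q))))
z = -308 (z = Mul(88, Add(Rational(-3, 2), Pow(2, 2), Mul(-3, 2))) = Mul(88, Add(Rational(-3, 2), 4, -6)) = Mul(88, Rational(-7, 2)) = -308)
Add(-201, Mul(-1, Mul(Mul(Add(-2509, 100), Pow(Add(p, -2171), -1)), Pow(z, -1)))) = Add(-201, Mul(-1, Mul(Mul(Add(-2509, 100), Pow(Add(-76, -2171), -1)), Pow(-308, -1)))) = Add(-201, Mul(-1, Mul(Mul(-2409, Pow(-2247, -1)), Rational(-1, 308)))) = Add(-201, Mul(-1, Mul(Mul(-2409, Rational(-1, 2247)), Rational(-1, 308)))) = Add(-201, Mul(-1, Mul(Rational(803, 749), Rational(-1, 308)))) = Add(-201, Mul(-1, Rational(-73, 20972))) = Add(-201, Rational(73, 20972)) = Rational(-4215299, 20972)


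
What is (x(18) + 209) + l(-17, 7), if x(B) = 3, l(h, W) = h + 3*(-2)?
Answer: 189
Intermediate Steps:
l(h, W) = -6 + h (l(h, W) = h - 6 = -6 + h)
(x(18) + 209) + l(-17, 7) = (3 + 209) + (-6 - 17) = 212 - 23 = 189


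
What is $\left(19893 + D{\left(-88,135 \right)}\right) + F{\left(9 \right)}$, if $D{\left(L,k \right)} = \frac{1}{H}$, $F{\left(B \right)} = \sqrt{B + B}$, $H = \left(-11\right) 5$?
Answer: $\frac{1094114}{55} + 3 \sqrt{2} \approx 19897.0$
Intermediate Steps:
$H = -55$
$F{\left(B \right)} = \sqrt{2} \sqrt{B}$ ($F{\left(B \right)} = \sqrt{2 B} = \sqrt{2} \sqrt{B}$)
$D{\left(L,k \right)} = - \frac{1}{55}$ ($D{\left(L,k \right)} = \frac{1}{-55} = - \frac{1}{55}$)
$\left(19893 + D{\left(-88,135 \right)}\right) + F{\left(9 \right)} = \left(19893 - \frac{1}{55}\right) + \sqrt{2} \sqrt{9} = \frac{1094114}{55} + \sqrt{2} \cdot 3 = \frac{1094114}{55} + 3 \sqrt{2}$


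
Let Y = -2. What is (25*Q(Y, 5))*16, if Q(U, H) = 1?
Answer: 400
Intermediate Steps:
(25*Q(Y, 5))*16 = (25*1)*16 = 25*16 = 400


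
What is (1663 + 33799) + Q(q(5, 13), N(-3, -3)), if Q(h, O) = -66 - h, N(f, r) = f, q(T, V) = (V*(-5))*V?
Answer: 36241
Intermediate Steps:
q(T, V) = -5*V² (q(T, V) = (-5*V)*V = -5*V²)
(1663 + 33799) + Q(q(5, 13), N(-3, -3)) = (1663 + 33799) + (-66 - (-5)*13²) = 35462 + (-66 - (-5)*169) = 35462 + (-66 - 1*(-845)) = 35462 + (-66 + 845) = 35462 + 779 = 36241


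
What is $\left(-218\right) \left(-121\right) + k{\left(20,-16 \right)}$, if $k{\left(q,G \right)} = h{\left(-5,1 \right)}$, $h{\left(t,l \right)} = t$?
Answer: $26373$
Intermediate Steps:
$k{\left(q,G \right)} = -5$
$\left(-218\right) \left(-121\right) + k{\left(20,-16 \right)} = \left(-218\right) \left(-121\right) - 5 = 26378 - 5 = 26373$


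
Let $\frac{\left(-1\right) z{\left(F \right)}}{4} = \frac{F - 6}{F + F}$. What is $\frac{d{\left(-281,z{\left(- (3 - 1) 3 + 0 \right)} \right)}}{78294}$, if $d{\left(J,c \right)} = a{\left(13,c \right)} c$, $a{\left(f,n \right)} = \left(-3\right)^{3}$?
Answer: $\frac{18}{13049} \approx 0.0013794$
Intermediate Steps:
$a{\left(f,n \right)} = -27$
$z{\left(F \right)} = - \frac{2 \left(-6 + F\right)}{F}$ ($z{\left(F \right)} = - 4 \frac{F - 6}{F + F} = - 4 \frac{-6 + F}{2 F} = - \frac{2 \left(-6 + F\right)}{F}$)
$d{\left(J,c \right)} = - 27 c$
$\frac{d{\left(-281,z{\left(- (3 - 1) 3 + 0 \right)} \right)}}{78294} = \frac{\left(-27\right) \left(-2 + \frac{12}{- (3 - 1) 3 + 0}\right)}{78294} = - 27 \left(-2 + \frac{12}{\left(-1\right) 2 \cdot 3 + 0}\right) \frac{1}{78294} = - 27 \left(-2 + \frac{12}{\left(-2\right) 3 + 0}\right) \frac{1}{78294} = - 27 \left(-2 + \frac{12}{-6 + 0}\right) \frac{1}{78294} = - 27 \left(-2 + \frac{12}{-6}\right) \frac{1}{78294} = - 27 \left(-2 + 12 \left(- \frac{1}{6}\right)\right) \frac{1}{78294} = - 27 \left(-2 - 2\right) \frac{1}{78294} = \left(-27\right) \left(-4\right) \frac{1}{78294} = 108 \cdot \frac{1}{78294} = \frac{18}{13049}$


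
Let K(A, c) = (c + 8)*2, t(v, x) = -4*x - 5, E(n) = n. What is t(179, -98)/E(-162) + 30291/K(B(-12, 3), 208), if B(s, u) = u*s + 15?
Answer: 3251/48 ≈ 67.729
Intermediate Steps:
B(s, u) = 15 + s*u (B(s, u) = s*u + 15 = 15 + s*u)
t(v, x) = -5 - 4*x
K(A, c) = 16 + 2*c (K(A, c) = (8 + c)*2 = 16 + 2*c)
t(179, -98)/E(-162) + 30291/K(B(-12, 3), 208) = (-5 - 4*(-98))/(-162) + 30291/(16 + 2*208) = (-5 + 392)*(-1/162) + 30291/(16 + 416) = 387*(-1/162) + 30291/432 = -43/18 + 30291*(1/432) = -43/18 + 10097/144 = 3251/48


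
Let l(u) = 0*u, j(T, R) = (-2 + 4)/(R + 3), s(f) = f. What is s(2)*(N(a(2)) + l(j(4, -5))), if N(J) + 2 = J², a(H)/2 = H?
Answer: 28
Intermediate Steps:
a(H) = 2*H
j(T, R) = 2/(3 + R)
l(u) = 0
N(J) = -2 + J²
s(2)*(N(a(2)) + l(j(4, -5))) = 2*((-2 + (2*2)²) + 0) = 2*((-2 + 4²) + 0) = 2*((-2 + 16) + 0) = 2*(14 + 0) = 2*14 = 28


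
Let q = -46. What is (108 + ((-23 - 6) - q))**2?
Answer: 15625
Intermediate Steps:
(108 + ((-23 - 6) - q))**2 = (108 + ((-23 - 6) - 1*(-46)))**2 = (108 + (-29 + 46))**2 = (108 + 17)**2 = 125**2 = 15625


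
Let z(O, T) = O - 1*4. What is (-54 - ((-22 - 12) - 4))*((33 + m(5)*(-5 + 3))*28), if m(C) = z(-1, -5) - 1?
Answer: -20160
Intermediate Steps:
z(O, T) = -4 + O (z(O, T) = O - 4 = -4 + O)
m(C) = -6 (m(C) = (-4 - 1) - 1 = -5 - 1 = -6)
(-54 - ((-22 - 12) - 4))*((33 + m(5)*(-5 + 3))*28) = (-54 - ((-22 - 12) - 4))*((33 - 6*(-5 + 3))*28) = (-54 - (-34 - 4))*((33 - 6*(-2))*28) = (-54 - 1*(-38))*((33 + 12)*28) = (-54 + 38)*(45*28) = -16*1260 = -20160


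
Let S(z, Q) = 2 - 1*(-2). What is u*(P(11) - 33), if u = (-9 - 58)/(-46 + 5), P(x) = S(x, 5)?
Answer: -1943/41 ≈ -47.390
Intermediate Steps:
S(z, Q) = 4 (S(z, Q) = 2 + 2 = 4)
P(x) = 4
u = 67/41 (u = -67/(-41) = -67*(-1/41) = 67/41 ≈ 1.6341)
u*(P(11) - 33) = 67*(4 - 33)/41 = (67/41)*(-29) = -1943/41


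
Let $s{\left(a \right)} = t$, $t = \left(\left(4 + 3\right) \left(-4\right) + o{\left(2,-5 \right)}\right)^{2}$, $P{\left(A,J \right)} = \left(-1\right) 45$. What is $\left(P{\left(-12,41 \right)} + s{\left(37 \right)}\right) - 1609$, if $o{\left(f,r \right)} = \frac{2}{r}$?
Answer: $- \frac{21186}{25} \approx -847.44$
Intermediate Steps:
$P{\left(A,J \right)} = -45$
$t = \frac{20164}{25}$ ($t = \left(\left(4 + 3\right) \left(-4\right) + \frac{2}{-5}\right)^{2} = \left(7 \left(-4\right) + 2 \left(- \frac{1}{5}\right)\right)^{2} = \left(-28 - \frac{2}{5}\right)^{2} = \left(- \frac{142}{5}\right)^{2} = \frac{20164}{25} \approx 806.56$)
$s{\left(a \right)} = \frac{20164}{25}$
$\left(P{\left(-12,41 \right)} + s{\left(37 \right)}\right) - 1609 = \left(-45 + \frac{20164}{25}\right) - 1609 = \frac{19039}{25} - 1609 = - \frac{21186}{25}$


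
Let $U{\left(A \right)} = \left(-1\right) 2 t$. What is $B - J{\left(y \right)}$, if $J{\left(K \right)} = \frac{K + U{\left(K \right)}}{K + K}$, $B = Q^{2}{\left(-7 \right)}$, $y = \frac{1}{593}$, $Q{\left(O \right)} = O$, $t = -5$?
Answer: $- \frac{5833}{2} \approx -2916.5$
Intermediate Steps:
$U{\left(A \right)} = 10$ ($U{\left(A \right)} = \left(-1\right) 2 \left(-5\right) = \left(-2\right) \left(-5\right) = 10$)
$y = \frac{1}{593} \approx 0.0016863$
$B = 49$ ($B = \left(-7\right)^{2} = 49$)
$J{\left(K \right)} = \frac{10 + K}{2 K}$ ($J{\left(K \right)} = \frac{K + 10}{K + K} = \frac{10 + K}{2 K}$)
$B - J{\left(y \right)} = 49 - \frac{\frac{1}{\frac{1}{593}} \left(10 + \frac{1}{593}\right)}{2} = 49 - \frac{1}{2} \cdot 593 \cdot \frac{5931}{593} = 49 - \frac{5931}{2} = - \frac{5833}{2}$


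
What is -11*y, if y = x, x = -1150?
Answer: 12650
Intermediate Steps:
y = -1150
-11*y = -11*(-1150) = 12650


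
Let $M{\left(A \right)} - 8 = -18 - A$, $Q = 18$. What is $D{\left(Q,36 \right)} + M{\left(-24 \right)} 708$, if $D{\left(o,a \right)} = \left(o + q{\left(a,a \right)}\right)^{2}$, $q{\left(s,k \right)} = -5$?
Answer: $10081$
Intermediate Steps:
$M{\left(A \right)} = -10 - A$ ($M{\left(A \right)} = 8 - \left(18 + A\right) = -10 - A$)
$D{\left(o,a \right)} = \left(-5 + o\right)^{2}$ ($D{\left(o,a \right)} = \left(o - 5\right)^{2} = \left(-5 + o\right)^{2}$)
$D{\left(Q,36 \right)} + M{\left(-24 \right)} 708 = \left(-5 + 18\right)^{2} + \left(-10 - -24\right) 708 = 13^{2} + \left(-10 + 24\right) 708 = 169 + 14 \cdot 708 = 169 + 9912 = 10081$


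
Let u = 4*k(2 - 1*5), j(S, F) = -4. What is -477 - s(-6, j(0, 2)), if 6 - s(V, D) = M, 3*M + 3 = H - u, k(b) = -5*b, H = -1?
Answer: -1513/3 ≈ -504.33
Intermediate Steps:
u = 60 (u = 4*(-5*(2 - 1*5)) = 4*(-5*(2 - 5)) = 4*(-5*(-3)) = 4*15 = 60)
M = -64/3 (M = -1 + (-1 - 1*60)/3 = -1 + (-1 - 60)/3 = -1 + (⅓)*(-61) = -1 - 61/3 = -64/3 ≈ -21.333)
s(V, D) = 82/3 (s(V, D) = 6 - 1*(-64/3) = 6 + 64/3 = 82/3)
-477 - s(-6, j(0, 2)) = -477 - 1*82/3 = -477 - 82/3 = -1513/3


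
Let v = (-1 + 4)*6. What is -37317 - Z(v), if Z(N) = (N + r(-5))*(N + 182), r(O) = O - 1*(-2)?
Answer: -40317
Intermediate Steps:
v = 18 (v = 3*6 = 18)
r(O) = 2 + O (r(O) = O + 2 = 2 + O)
Z(N) = (-3 + N)*(182 + N) (Z(N) = (N + (2 - 5))*(N + 182) = (N - 3)*(182 + N) = (-3 + N)*(182 + N))
-37317 - Z(v) = -37317 - (-546 + 18² + 179*18) = -37317 - (-546 + 324 + 3222) = -37317 - 1*3000 = -37317 - 3000 = -40317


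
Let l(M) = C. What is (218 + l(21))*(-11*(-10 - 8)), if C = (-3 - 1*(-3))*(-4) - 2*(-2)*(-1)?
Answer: 42372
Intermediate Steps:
C = -4 (C = (-3 + 3)*(-4) + 4*(-1) = 0*(-4) - 4 = 0 - 4 = -4)
l(M) = -4
(218 + l(21))*(-11*(-10 - 8)) = (218 - 4)*(-11*(-10 - 8)) = 214*(-11*(-18)) = 214*198 = 42372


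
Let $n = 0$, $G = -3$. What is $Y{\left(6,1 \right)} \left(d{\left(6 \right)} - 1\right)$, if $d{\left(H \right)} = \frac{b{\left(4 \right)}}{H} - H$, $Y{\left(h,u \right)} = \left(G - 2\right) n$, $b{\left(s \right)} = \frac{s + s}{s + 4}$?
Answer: $0$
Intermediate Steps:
$b{\left(s \right)} = \frac{2 s}{4 + s}$
$Y{\left(h,u \right)} = 0$ ($Y{\left(h,u \right)} = \left(-3 - 2\right) 0 = \left(-5\right) 0 = 0$)
$d{\left(H \right)} = \frac{1}{H} - H$ ($d{\left(H \right)} = \frac{2 \cdot 4 \frac{1}{4 + 4}}{H} - H = \frac{2 \cdot 4 \cdot \frac{1}{8}}{H} - H = 1 \frac{1}{H} - H = \frac{1}{H} - H$)
$Y{\left(6,1 \right)} \left(d{\left(6 \right)} - 1\right) = 0 \left(\left(\frac{1}{6} - 6\right) - 1\right) = 0 \left(- \frac{35}{6} - 1\right) = 0 \left(- \frac{41}{6}\right) = 0$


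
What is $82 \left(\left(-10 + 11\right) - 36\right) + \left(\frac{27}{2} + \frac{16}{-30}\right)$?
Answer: $- \frac{85711}{30} \approx -2857.0$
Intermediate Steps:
$82 \left(\left(-10 + 11\right) - 36\right) + \left(\frac{27}{2} + \frac{16}{-30}\right) = 82 \left(1 - 36\right) + \left(27 \cdot \frac{1}{2} + 16 \left(- \frac{1}{30}\right)\right) = 82 \left(-35\right) + \left(\frac{27}{2} - \frac{8}{15}\right) = -2870 + \frac{389}{30} = - \frac{85711}{30}$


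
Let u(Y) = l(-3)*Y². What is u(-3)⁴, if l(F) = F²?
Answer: 43046721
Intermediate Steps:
u(Y) = 9*Y² (u(Y) = (-3)²*Y² = 9*Y²)
u(-3)⁴ = (9*(-3)²)⁴ = (9*9)⁴ = 81⁴ = 43046721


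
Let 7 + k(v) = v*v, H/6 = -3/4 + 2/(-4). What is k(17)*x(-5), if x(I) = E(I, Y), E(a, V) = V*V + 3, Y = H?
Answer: 33417/2 ≈ 16709.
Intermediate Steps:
H = -15/2 (H = 6*(-3/4 + 2/(-4)) = 6*(-3*¼ + 2*(-¼)) = 6*(-¾ - ½) = 6*(-5/4) = -15/2 ≈ -7.5000)
k(v) = -7 + v² (k(v) = -7 + v*v = -7 + v²)
Y = -15/2 ≈ -7.5000
E(a, V) = 3 + V² (E(a, V) = V² + 3 = 3 + V²)
x(I) = 237/4 (x(I) = 3 + (-15/2)² = 3 + 225/4 = 237/4)
k(17)*x(-5) = (-7 + 17²)*(237/4) = (-7 + 289)*(237/4) = 282*(237/4) = 33417/2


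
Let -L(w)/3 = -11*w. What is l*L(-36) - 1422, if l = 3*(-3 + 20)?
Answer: -62010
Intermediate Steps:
l = 51 (l = 3*17 = 51)
L(w) = 33*w (L(w) = -(-33)*w = 33*w)
l*L(-36) - 1422 = 51*(33*(-36)) - 1422 = 51*(-1188) - 1422 = -60588 - 1422 = -62010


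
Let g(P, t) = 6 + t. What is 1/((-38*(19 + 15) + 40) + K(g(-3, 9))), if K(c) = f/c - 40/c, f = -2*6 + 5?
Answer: -15/18827 ≈ -0.00079673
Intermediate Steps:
f = -7 (f = -12 + 5 = -7)
K(c) = -47/c (K(c) = -7/c - 40/c = -47/c)
1/((-38*(19 + 15) + 40) + K(g(-3, 9))) = 1/((-38*(19 + 15) + 40) - 47/(6 + 9)) = 1/((-38*34 + 40) - 47/15) = 1/((-1292 + 40) - 47*1/15) = 1/(-1252 - 47/15) = 1/(-18827/15) = -15/18827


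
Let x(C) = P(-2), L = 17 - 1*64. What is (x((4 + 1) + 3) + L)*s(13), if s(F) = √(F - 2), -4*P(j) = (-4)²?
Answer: -51*√11 ≈ -169.15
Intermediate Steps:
P(j) = -4 (P(j) = -¼*(-4)² = -¼*16 = -4)
s(F) = √(-2 + F)
L = -47 (L = 17 - 64 = -47)
x(C) = -4
(x((4 + 1) + 3) + L)*s(13) = (-4 - 47)*√(-2 + 13) = -51*√11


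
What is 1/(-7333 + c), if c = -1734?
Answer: -1/9067 ≈ -0.00011029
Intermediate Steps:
1/(-7333 + c) = 1/(-7333 - 1734) = 1/(-9067) = -1/9067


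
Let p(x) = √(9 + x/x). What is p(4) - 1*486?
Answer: -486 + √10 ≈ -482.84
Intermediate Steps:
p(x) = √10 (p(x) = √(9 + 1) = √10)
p(4) - 1*486 = √10 - 1*486 = √10 - 486 = -486 + √10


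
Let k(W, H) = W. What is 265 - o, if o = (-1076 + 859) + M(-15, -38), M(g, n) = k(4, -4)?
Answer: 478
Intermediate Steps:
M(g, n) = 4
o = -213 (o = (-1076 + 859) + 4 = -217 + 4 = -213)
265 - o = 265 - 1*(-213) = 265 + 213 = 478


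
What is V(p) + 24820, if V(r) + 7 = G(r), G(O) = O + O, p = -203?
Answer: 24407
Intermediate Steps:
G(O) = 2*O
V(r) = -7 + 2*r
V(p) + 24820 = (-7 + 2*(-203)) + 24820 = (-7 - 406) + 24820 = -413 + 24820 = 24407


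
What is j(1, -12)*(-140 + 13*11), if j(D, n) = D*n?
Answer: -36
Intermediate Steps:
j(1, -12)*(-140 + 13*11) = (1*(-12))*(-140 + 13*11) = -12*(-140 + 143) = -12*3 = -36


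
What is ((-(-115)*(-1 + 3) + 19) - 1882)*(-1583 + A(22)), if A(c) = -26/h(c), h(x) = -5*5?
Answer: 64583517/25 ≈ 2.5833e+6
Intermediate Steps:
h(x) = -25
A(c) = 26/25 (A(c) = -26/(-25) = -26*(-1/25) = 26/25)
((-(-115)*(-1 + 3) + 19) - 1882)*(-1583 + A(22)) = ((-(-115)*(-1 + 3) + 19) - 1882)*(-1583 + 26/25) = ((-(-115)*2 + 19) - 1882)*(-39549/25) = ((-23*(-10) + 19) - 1882)*(-39549/25) = ((230 + 19) - 1882)*(-39549/25) = (249 - 1882)*(-39549/25) = -1633*(-39549/25) = 64583517/25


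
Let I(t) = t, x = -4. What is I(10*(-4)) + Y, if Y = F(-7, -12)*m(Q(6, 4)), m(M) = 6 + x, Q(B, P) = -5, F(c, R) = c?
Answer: -54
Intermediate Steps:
m(M) = 2 (m(M) = 6 - 4 = 2)
Y = -14 (Y = -7*2 = -14)
I(10*(-4)) + Y = 10*(-4) - 14 = -40 - 14 = -54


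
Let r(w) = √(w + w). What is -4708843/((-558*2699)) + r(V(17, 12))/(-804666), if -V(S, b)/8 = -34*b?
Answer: 4708843/1506042 - 4*√102/402333 ≈ 3.1265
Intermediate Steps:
V(S, b) = 272*b (V(S, b) = -(-272)*b = 272*b)
r(w) = √2*√w (r(w) = √(2*w) = √2*√w)
-4708843/((-558*2699)) + r(V(17, 12))/(-804666) = -4708843/((-558*2699)) + (√2*√(272*12))/(-804666) = -4708843/(-1506042) + (√2*√3264)*(-1/804666) = -4708843*(-1/1506042) + (√2*(8*√51))*(-1/804666) = 4708843/1506042 + (8*√102)*(-1/804666) = 4708843/1506042 - 4*√102/402333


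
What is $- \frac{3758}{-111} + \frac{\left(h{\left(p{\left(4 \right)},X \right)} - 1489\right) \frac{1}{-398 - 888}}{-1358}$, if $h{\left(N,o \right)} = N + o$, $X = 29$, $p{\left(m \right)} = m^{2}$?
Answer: $\frac{1640691455}{48462267} \approx 33.855$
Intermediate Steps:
$- \frac{3758}{-111} + \frac{\left(h{\left(p{\left(4 \right)},X \right)} - 1489\right) \frac{1}{-398 - 888}}{-1358} = - \frac{3758}{-111} + \frac{\left(\left(4^{2} + 29\right) - 1489\right) \frac{1}{-398 - 888}}{-1358} = \left(-3758\right) \left(- \frac{1}{111}\right) + \frac{\left(16 + 29\right) - 1489}{-1286} \left(- \frac{1}{1358}\right) = \frac{3758}{111} + \left(45 - 1489\right) \left(- \frac{1}{1286}\right) \left(- \frac{1}{1358}\right) = \frac{3758}{111} + \left(-1444\right) \left(- \frac{1}{1286}\right) \left(- \frac{1}{1358}\right) = \frac{3758}{111} + \frac{722}{643} \left(- \frac{1}{1358}\right) = \frac{3758}{111} - \frac{361}{436597} = \frac{1640691455}{48462267}$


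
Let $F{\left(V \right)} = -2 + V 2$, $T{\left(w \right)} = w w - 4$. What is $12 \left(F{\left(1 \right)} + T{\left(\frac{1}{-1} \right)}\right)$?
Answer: $-36$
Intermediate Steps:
$T{\left(w \right)} = -4 + w^{2}$ ($T{\left(w \right)} = w^{2} - 4 = -4 + w^{2}$)
$F{\left(V \right)} = -2 + 2 V$
$12 \left(F{\left(1 \right)} + T{\left(\frac{1}{-1} \right)}\right) = 12 \left(\left(-2 + 2 \cdot 1\right) - \left(4 - \left(\frac{1}{-1}\right)^{2}\right)\right) = 12 \left(\left(-2 + 2\right) - \left(4 - \left(-1\right)^{2}\right)\right) = 12 \left(0 + \left(-4 + 1\right)\right) = 12 \left(0 - 3\right) = 12 \left(-3\right) = -36$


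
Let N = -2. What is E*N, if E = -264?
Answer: 528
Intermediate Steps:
E*N = -264*(-2) = 528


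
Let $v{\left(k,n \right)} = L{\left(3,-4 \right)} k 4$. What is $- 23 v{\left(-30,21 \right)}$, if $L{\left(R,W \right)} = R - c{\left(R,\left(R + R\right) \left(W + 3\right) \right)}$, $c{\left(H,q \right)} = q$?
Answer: $24840$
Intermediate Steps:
$L{\left(R,W \right)} = R - 2 R \left(3 + W\right)$ ($L{\left(R,W \right)} = R - \left(R + R\right) \left(W + 3\right) = R - 2 R \left(3 + W\right)$)
$v{\left(k,n \right)} = 36 k$ ($v{\left(k,n \right)} = 3 \left(-5 - -8\right) k 4 = 3 \left(-5 + 8\right) k 4 = 3 \cdot 3 k 4 = 9 k 4 = 36 k$)
$- 23 v{\left(-30,21 \right)} = - 23 \cdot 36 \left(-30\right) = \left(-23\right) \left(-1080\right) = 24840$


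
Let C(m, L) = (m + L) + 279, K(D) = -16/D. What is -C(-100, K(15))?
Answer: -2669/15 ≈ -177.93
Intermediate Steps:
C(m, L) = 279 + L + m (C(m, L) = (L + m) + 279 = 279 + L + m)
-C(-100, K(15)) = -(279 - 16/15 - 100) = -1*2669/15 = -2669/15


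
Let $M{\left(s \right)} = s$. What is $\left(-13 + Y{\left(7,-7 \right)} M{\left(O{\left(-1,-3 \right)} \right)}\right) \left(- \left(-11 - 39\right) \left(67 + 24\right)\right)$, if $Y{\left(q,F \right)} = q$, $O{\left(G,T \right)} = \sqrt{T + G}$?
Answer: $-59150 + 63700 i \approx -59150.0 + 63700.0 i$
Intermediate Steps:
$O{\left(G,T \right)} = \sqrt{G + T}$
$\left(-13 + Y{\left(7,-7 \right)} M{\left(O{\left(-1,-3 \right)} \right)}\right) \left(- \left(-11 - 39\right) \left(67 + 24\right)\right) = \left(-13 + 7 \sqrt{-1 - 3}\right) \left(- \left(-11 - 39\right) \left(67 + 24\right)\right) = \left(-13 + 7 \sqrt{-4}\right) \left(- \left(-50\right) 91\right) = \left(-13 + 7 \cdot 2 i\right) \left(\left(-1\right) \left(-4550\right)\right) = \left(-13 + 14 i\right) 4550 = -59150 + 63700 i$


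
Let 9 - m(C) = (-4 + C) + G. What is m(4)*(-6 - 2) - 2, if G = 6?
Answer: -26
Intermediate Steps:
m(C) = 7 - C (m(C) = 9 - ((-4 + C) + 6) = 9 - (2 + C) = 9 + (-2 - C) = 7 - C)
m(4)*(-6 - 2) - 2 = (7 - 1*4)*(-6 - 2) - 2 = (7 - 4)*(-8) - 2 = 3*(-8) - 2 = -24 - 2 = -26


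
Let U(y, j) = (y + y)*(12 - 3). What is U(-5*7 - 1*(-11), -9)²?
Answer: 186624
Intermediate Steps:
U(y, j) = 18*y (U(y, j) = (2*y)*9 = 18*y)
U(-5*7 - 1*(-11), -9)² = (18*(-5*7 - 1*(-11)))² = (18*(-35 + 11))² = (18*(-24))² = (-432)² = 186624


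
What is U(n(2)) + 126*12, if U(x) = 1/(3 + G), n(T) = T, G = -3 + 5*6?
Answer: 45361/30 ≈ 1512.0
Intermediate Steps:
G = 27 (G = -3 + 30 = 27)
U(x) = 1/30 (U(x) = 1/(3 + 27) = 1/30)
U(n(2)) + 126*12 = 1/30 + 126*12 = 1/30 + 1512 = 45361/30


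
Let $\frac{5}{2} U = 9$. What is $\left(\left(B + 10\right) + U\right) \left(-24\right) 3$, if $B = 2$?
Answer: $- \frac{5616}{5} \approx -1123.2$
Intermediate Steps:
$U = \frac{18}{5}$ ($U = \frac{2}{5} \cdot 9 = \frac{18}{5} \approx 3.6$)
$\left(\left(B + 10\right) + U\right) \left(-24\right) 3 = \left(\left(2 + 10\right) + \frac{18}{5}\right) \left(-24\right) 3 = \left(12 + \frac{18}{5}\right) \left(-24\right) 3 = \frac{78}{5} \left(-24\right) 3 = \left(- \frac{1872}{5}\right) 3 = - \frac{5616}{5}$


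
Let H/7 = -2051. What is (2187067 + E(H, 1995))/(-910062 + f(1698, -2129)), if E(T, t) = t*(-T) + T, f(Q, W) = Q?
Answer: -30814925/908364 ≈ -33.924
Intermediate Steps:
H = -14357 (H = 7*(-2051) = -14357)
E(T, t) = T - T*t (E(T, t) = -T*t + T = T - T*t)
(2187067 + E(H, 1995))/(-910062 + f(1698, -2129)) = (2187067 - 14357*(1 - 1*1995))/(-910062 + 1698) = (2187067 - 14357*(1 - 1995))/(-908364) = (2187067 - 14357*(-1994))*(-1/908364) = (2187067 + 28627858)*(-1/908364) = 30814925*(-1/908364) = -30814925/908364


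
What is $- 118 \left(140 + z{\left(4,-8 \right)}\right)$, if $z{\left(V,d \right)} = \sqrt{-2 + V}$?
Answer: $-16520 - 118 \sqrt{2} \approx -16687.0$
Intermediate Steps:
$- 118 \left(140 + z{\left(4,-8 \right)}\right) = - 118 \left(140 + \sqrt{-2 + 4}\right) = - 118 \left(140 + \sqrt{2}\right) = -16520 - 118 \sqrt{2}$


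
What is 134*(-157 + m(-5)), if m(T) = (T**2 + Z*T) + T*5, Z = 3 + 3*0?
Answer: -23048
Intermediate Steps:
Z = 3 (Z = 3 + 0 = 3)
m(T) = T**2 + 8*T (m(T) = (T**2 + 3*T) + T*5 = (T**2 + 3*T) + 5*T = T**2 + 8*T)
134*(-157 + m(-5)) = 134*(-157 - 5*(8 - 5)) = 134*(-157 - 5*3) = 134*(-157 - 15) = 134*(-172) = -23048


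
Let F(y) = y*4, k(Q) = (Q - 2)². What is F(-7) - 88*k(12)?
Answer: -8828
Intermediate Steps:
k(Q) = (-2 + Q)²
F(y) = 4*y
F(-7) - 88*k(12) = 4*(-7) - 88*(-2 + 12)² = -28 - 88*10² = -28 - 88*100 = -28 - 8800 = -8828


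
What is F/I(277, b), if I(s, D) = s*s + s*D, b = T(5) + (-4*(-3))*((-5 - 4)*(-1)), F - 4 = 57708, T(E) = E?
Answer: 28856/54015 ≈ 0.53422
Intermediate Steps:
F = 57712 (F = 4 + 57708 = 57712)
b = 113 (b = 5 + (-4*(-3))*((-5 - 4)*(-1)) = 5 + 12*(-9*(-1)) = 5 + 12*9 = 5 + 108 = 113)
I(s, D) = s² + D*s
F/I(277, b) = 57712/((277*(113 + 277))) = 57712/((277*390)) = 57712/108030 = 57712*(1/108030) = 28856/54015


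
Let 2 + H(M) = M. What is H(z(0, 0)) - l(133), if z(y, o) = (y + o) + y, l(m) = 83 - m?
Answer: 48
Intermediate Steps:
z(y, o) = o + 2*y (z(y, o) = (o + y) + y = o + 2*y)
H(M) = -2 + M
H(z(0, 0)) - l(133) = (-2 + (0 + 2*0)) - (83 - 1*133) = (-2 + (0 + 0)) - (83 - 133) = (-2 + 0) - 1*(-50) = -2 + 50 = 48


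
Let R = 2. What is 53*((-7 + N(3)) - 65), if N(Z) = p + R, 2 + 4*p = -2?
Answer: -3763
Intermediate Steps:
p = -1 (p = -½ + (¼)*(-2) = -½ - ½ = -1)
N(Z) = 1 (N(Z) = -1 + 2 = 1)
53*((-7 + N(3)) - 65) = 53*((-7 + 1) - 65) = 53*(-6 - 65) = 53*(-71) = -3763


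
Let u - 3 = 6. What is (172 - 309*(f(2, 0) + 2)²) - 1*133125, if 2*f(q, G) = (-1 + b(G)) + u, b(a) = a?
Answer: -144077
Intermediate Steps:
u = 9 (u = 3 + 6 = 9)
f(q, G) = 4 + G/2 (f(q, G) = ((-1 + G) + 9)/2 = (8 + G)/2 = 4 + G/2)
(172 - 309*(f(2, 0) + 2)²) - 1*133125 = (172 - 309*((4 + (½)*0) + 2)²) - 1*133125 = (172 - 309*((4 + 0) + 2)²) - 133125 = (172 - 309*(4 + 2)²) - 133125 = (172 - 309*6²) - 133125 = (172 - 309*36) - 133125 = (172 - 11124) - 133125 = -10952 - 133125 = -144077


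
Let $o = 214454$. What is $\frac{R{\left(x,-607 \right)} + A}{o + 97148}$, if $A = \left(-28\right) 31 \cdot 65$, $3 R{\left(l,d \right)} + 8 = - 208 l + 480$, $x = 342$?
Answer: $- \frac{119962}{467403} \approx -0.25666$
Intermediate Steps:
$R{\left(l,d \right)} = \frac{472}{3} - \frac{208 l}{3}$ ($R{\left(l,d \right)} = - \frac{8}{3} + \frac{- 208 l + 480}{3} = - \frac{8}{3} + \frac{480 - 208 l}{3} = - \frac{8}{3} - \left(-160 + \frac{208 l}{3}\right) = \frac{472}{3} - \frac{208 l}{3}$)
$A = -56420$ ($A = \left(-868\right) 65 = -56420$)
$\frac{R{\left(x,-607 \right)} + A}{o + 97148} = \frac{\left(\frac{472}{3} - 23712\right) - 56420}{214454 + 97148} = \frac{\left(\frac{472}{3} - 23712\right) - 56420}{311602} = \left(- \frac{70664}{3} - 56420\right) \frac{1}{311602} = \left(- \frac{239924}{3}\right) \frac{1}{311602} = - \frac{119962}{467403}$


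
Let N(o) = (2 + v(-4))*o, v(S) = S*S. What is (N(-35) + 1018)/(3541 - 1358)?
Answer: 388/2183 ≈ 0.17774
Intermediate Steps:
v(S) = S**2
N(o) = 18*o (N(o) = (2 + (-4)**2)*o = (2 + 16)*o = 18*o)
(N(-35) + 1018)/(3541 - 1358) = (18*(-35) + 1018)/(3541 - 1358) = (-630 + 1018)/2183 = 388*(1/2183) = 388/2183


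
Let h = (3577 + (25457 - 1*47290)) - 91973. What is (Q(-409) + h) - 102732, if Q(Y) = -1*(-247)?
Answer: -212714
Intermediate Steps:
Q(Y) = 247
h = -110229 (h = (3577 + (25457 - 47290)) - 91973 = (3577 - 21833) - 91973 = -18256 - 91973 = -110229)
(Q(-409) + h) - 102732 = (247 - 110229) - 102732 = -109982 - 102732 = -212714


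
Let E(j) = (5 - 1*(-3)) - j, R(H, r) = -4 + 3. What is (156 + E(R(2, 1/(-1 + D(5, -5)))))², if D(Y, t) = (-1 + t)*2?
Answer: 27225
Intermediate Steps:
D(Y, t) = -2 + 2*t
R(H, r) = -1
E(j) = 8 - j (E(j) = (5 + 3) - j = 8 - j)
(156 + E(R(2, 1/(-1 + D(5, -5)))))² = (156 + (8 - 1*(-1)))² = (156 + (8 + 1))² = (156 + 9)² = 165² = 27225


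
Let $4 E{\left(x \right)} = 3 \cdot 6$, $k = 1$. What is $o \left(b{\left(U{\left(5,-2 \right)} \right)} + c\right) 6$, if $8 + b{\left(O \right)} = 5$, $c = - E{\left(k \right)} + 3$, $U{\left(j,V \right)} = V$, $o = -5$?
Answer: $135$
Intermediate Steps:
$E{\left(x \right)} = \frac{9}{2}$ ($E{\left(x \right)} = \frac{3 \cdot 6}{4} = \frac{1}{4} \cdot 18 = \frac{9}{2}$)
$c = - \frac{3}{2}$ ($c = \left(-1\right) \frac{9}{2} + 3 = - \frac{9}{2} + 3 = - \frac{3}{2} \approx -1.5$)
$b{\left(O \right)} = -3$ ($b{\left(O \right)} = -8 + 5 = -3$)
$o \left(b{\left(U{\left(5,-2 \right)} \right)} + c\right) 6 = - 5 \left(-3 - \frac{3}{2}\right) 6 = - 5 \left(\left(- \frac{9}{2}\right) 6\right) = \left(-5\right) \left(-27\right) = 135$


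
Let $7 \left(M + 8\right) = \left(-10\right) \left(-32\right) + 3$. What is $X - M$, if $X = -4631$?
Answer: $- \frac{32684}{7} \approx -4669.1$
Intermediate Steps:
$M = \frac{267}{7}$ ($M = -8 + \frac{\left(-10\right) \left(-32\right) + 3}{7} = -8 + \frac{320 + 3}{7} = -8 + \frac{1}{7} \cdot 323 = -8 + \frac{323}{7} = \frac{267}{7} \approx 38.143$)
$X - M = -4631 - \frac{267}{7} = - \frac{32684}{7}$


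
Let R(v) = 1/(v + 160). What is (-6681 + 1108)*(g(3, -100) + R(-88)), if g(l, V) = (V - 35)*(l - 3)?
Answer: -5573/72 ≈ -77.403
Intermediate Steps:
g(l, V) = (-35 + V)*(-3 + l)
R(v) = 1/(160 + v)
(-6681 + 1108)*(g(3, -100) + R(-88)) = (-6681 + 1108)*((105 - 35*3 - 3*(-100) - 100*3) + 1/(160 - 88)) = -5573*((105 - 105 + 300 - 300) + 1/72) = -5573*(0 + 1/72) = -5573*1/72 = -5573/72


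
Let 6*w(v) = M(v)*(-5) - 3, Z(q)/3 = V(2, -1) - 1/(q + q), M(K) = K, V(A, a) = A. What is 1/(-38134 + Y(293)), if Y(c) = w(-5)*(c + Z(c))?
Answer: -1758/65112251 ≈ -2.7000e-5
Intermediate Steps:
Z(q) = 6 - 3/(2*q) (Z(q) = 3*(2 - 1/(q + q)) = 3*(2 - 1/(2*q)) = 6 - 3/(2*q))
w(v) = -½ - 5*v/6 (w(v) = (v*(-5) - 3)/6 = (-5*v - 3)/6 = (-3 - 5*v)/6 = -½ - 5*v/6)
Y(c) = 22 - 11/(2*c) + 11*c/3 (Y(c) = (-½ - ⅚*(-5))*(c + (6 - 3/(2*c))) = (-½ + 25/6)*(6 + c - 3/(2*c)) = 11*(6 + c - 3/(2*c))/3 = 22 - 11/(2*c) + 11*c/3)
1/(-38134 + Y(293)) = 1/(-38134 + (11/6)*(-3 + 2*293*(6 + 293))/293) = 1/(-38134 + (11/6)*(1/293)*(-3 + 2*293*299)) = 1/(-38134 + (11/6)*(1/293)*(-3 + 175214)) = 1/(-38134 + (11/6)*(1/293)*175211) = 1/(-38134 + 1927321/1758) = 1/(-65112251/1758) = -1758/65112251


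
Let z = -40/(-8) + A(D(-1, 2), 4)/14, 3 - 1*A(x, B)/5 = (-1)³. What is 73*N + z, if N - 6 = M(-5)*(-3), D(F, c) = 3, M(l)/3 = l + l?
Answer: 49101/7 ≈ 7014.4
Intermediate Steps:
M(l) = 6*l (M(l) = 3*(l + l) = 3*(2*l) = 6*l)
A(x, B) = 20 (A(x, B) = 15 - 5*(-1)³ = 15 - 5*(-1) = 15 + 5 = 20)
z = 45/7 (z = -40/(-8) + 20/14 = -40*(-⅛) + 20*(1/14) = 5 + 10/7 = 45/7 ≈ 6.4286)
N = 96 (N = 6 + (6*(-5))*(-3) = 6 - 30*(-3) = 6 + 90 = 96)
73*N + z = 73*96 + 45/7 = 7008 + 45/7 = 49101/7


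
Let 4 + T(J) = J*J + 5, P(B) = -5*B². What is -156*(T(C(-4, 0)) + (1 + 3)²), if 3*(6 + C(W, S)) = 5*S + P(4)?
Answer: -507364/3 ≈ -1.6912e+5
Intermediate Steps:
C(W, S) = -98/3 + 5*S/3 (C(W, S) = -6 + (5*S - 5*4²)/3 = -6 + (5*S - 5*16)/3 = -6 + (5*S - 80)/3 = -6 + (-80 + 5*S)/3 = -6 + (-80/3 + 5*S/3) = -98/3 + 5*S/3)
T(J) = 1 + J² (T(J) = -4 + (J*J + 5) = -4 + (J² + 5) = -4 + (5 + J²) = 1 + J²)
-156*(T(C(-4, 0)) + (1 + 3)²) = -156*((1 + (-98/3 + (5/3)*0)²) + (1 + 3)²) = -156*((1 + (-98/3 + 0)²) + 4²) = -156*((1 + (-98/3)²) + 16) = -156*((1 + 9604/9) + 16) = -156*(9613/9 + 16) = -156*9757/9 = -507364/3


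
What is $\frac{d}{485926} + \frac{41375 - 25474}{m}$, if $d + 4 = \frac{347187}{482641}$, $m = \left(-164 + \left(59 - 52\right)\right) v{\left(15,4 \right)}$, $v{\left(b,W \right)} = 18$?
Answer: $- \frac{15283734387022}{2716293412539} \approx -5.6267$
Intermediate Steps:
$m = -2826$ ($m = \left(-164 + \left(59 - 52\right)\right) 18 = \left(-164 + 7\right) 18 = \left(-157\right) 18 = -2826$)
$d = - \frac{1583377}{482641}$ ($d = -4 + \frac{347187}{482641} = - \frac{1583377}{482641} \approx -3.2807$)
$\frac{d}{485926} + \frac{41375 - 25474}{m} = - \frac{1583377}{482641 \cdot 485926} + \frac{41375 - 25474}{-2826} = \left(- \frac{1583377}{482641}\right) \frac{1}{485926} + \left(41375 - 25474\right) \left(- \frac{1}{2826}\right) = - \frac{25957}{3844718206} + 15901 \left(- \frac{1}{2826}\right) = - \frac{25957}{3844718206} - \frac{15901}{2826} = - \frac{15283734387022}{2716293412539}$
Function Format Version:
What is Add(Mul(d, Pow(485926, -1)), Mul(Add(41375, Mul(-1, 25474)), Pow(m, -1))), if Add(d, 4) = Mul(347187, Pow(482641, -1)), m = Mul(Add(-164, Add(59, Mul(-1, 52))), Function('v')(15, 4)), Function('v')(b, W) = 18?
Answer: Rational(-15283734387022, 2716293412539) ≈ -5.6267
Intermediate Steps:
m = -2826 (m = Mul(Add(-164, Add(59, Mul(-1, 52))), 18) = Mul(Add(-164, Add(59, -52)), 18) = Mul(Add(-164, 7), 18) = Mul(-157, 18) = -2826)
d = Rational(-1583377, 482641) (d = Add(-4, Mul(347187, Pow(482641, -1))) = Add(-4, Mul(347187, Rational(1, 482641))) = Add(-4, Rational(347187, 482641)) = Rational(-1583377, 482641) ≈ -3.2807)
Add(Mul(d, Pow(485926, -1)), Mul(Add(41375, Mul(-1, 25474)), Pow(m, -1))) = Add(Mul(Rational(-1583377, 482641), Pow(485926, -1)), Mul(Add(41375, Mul(-1, 25474)), Pow(-2826, -1))) = Add(Mul(Rational(-1583377, 482641), Rational(1, 485926)), Mul(Add(41375, -25474), Rational(-1, 2826))) = Add(Rational(-25957, 3844718206), Mul(15901, Rational(-1, 2826))) = Add(Rational(-25957, 3844718206), Rational(-15901, 2826)) = Rational(-15283734387022, 2716293412539)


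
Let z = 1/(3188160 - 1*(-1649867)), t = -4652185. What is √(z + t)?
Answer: I*√108891392639162224838/4838027 ≈ 2156.9*I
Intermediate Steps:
z = 1/4838027 (z = 1/(3188160 + 1649867) = 1/4838027 ≈ 2.0670e-7)
√(z + t) = √(1/4838027 - 4652185) = √(-22507396638994/4838027) = I*√108891392639162224838/4838027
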